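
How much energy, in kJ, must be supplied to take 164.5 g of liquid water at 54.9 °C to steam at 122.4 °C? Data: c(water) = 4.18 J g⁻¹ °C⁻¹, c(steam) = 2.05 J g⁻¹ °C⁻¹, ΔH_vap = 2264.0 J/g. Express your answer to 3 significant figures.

q1 (heat water 54.9→100.0 °C): 164.5 × 4.18 × 45.1 = 31011 J
q2 (vaporize at 100 °C): 164.5 × 2264.0 = 372428 J
q3 (heat steam 100.0→122.4 °C): 164.5 × 2.05 × 22.4 = 7554 J
Total: 31011 + 372428 + 7554 = 410993 J = 411 kJ

q = 411 kJ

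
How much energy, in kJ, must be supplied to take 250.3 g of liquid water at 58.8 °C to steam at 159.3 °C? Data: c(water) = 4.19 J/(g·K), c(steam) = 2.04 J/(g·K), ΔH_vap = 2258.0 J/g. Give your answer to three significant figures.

q1 (heat water 58.8→100.0 °C): 250.3 × 4.19 × 41.2 = 43209 J
q2 (vaporize at 100 °C): 250.3 × 2258.0 = 565177 J
q3 (heat steam 100.0→159.3 °C): 250.3 × 2.04 × 59.3 = 30279 J
Total: 43209 + 565177 + 30279 = 638665 J = 639 kJ

q = 639 kJ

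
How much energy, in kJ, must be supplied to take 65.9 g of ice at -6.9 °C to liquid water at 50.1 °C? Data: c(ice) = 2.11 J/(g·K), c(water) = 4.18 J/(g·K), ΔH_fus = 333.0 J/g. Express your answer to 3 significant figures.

q1 (heat ice -6.9→0.0 °C): 65.9 × 2.11 × 6.9 = 959 J
q2 (melt at 0 °C): 65.9 × 333.0 = 21945 J
q3 (heat water 0.0→50.1 °C): 65.9 × 4.18 × 50.1 = 13801 J
Total: 959 + 21945 + 13801 = 36705 J = 36.7 kJ

q = 36.7 kJ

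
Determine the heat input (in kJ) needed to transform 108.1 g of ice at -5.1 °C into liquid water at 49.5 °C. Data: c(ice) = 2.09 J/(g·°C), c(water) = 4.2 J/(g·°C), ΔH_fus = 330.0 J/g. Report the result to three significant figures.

q1 (heat ice -5.1→0.0 °C): 108.1 × 2.09 × 5.1 = 1152 J
q2 (melt at 0 °C): 108.1 × 330.0 = 35673 J
q3 (heat water 0.0→49.5 °C): 108.1 × 4.2 × 49.5 = 22474 J
Total: 1152 + 35673 + 22474 = 59299 J = 59.3 kJ

q = 59.3 kJ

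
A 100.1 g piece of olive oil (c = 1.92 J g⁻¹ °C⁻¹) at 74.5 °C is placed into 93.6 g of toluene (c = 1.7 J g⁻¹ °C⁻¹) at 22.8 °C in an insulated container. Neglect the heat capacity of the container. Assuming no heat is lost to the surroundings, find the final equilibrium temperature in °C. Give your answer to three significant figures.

T_f = 51.1 °C

Heat lost by olive oil = heat gained by toluene.
(100.1)(1.92)(74.5 − T) = (93.6)(1.7)(T − 22.8)
192.192 (74.5 − T) = 159.12 (T − 22.8)
14318 − 192.192 T = 159.12 T − 3627.9
17945.9 = 351.312 T
T = 51.08 °C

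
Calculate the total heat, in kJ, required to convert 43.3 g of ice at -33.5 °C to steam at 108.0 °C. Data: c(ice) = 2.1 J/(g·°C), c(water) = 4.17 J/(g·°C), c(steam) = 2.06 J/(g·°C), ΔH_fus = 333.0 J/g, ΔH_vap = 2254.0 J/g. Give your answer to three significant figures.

q = 134 kJ

q1 (heat ice -33.5→0.0 °C): 43.3 × 2.1 × 33.5 = 3046 J
q2 (melt at 0 °C): 43.3 × 333.0 = 14419 J
q3 (heat water 0.0→100.0 °C): 43.3 × 4.17 × 100.0 = 18056 J
q4 (vaporize at 100 °C): 43.3 × 2254.0 = 97598 J
q5 (heat steam 100.0→108.0 °C): 43.3 × 2.06 × 8.0 = 714 J
Total: 3046 + 14419 + 18056 + 97598 + 714 = 133833 J = 134 kJ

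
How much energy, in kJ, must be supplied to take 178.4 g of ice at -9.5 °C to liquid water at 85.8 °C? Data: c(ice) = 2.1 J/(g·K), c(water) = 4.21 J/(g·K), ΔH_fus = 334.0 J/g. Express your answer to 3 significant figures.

q1 (heat ice -9.5→0.0 °C): 178.4 × 2.1 × 9.5 = 3559 J
q2 (melt at 0 °C): 178.4 × 334.0 = 59586 J
q3 (heat water 0.0→85.8 °C): 178.4 × 4.21 × 85.8 = 64441 J
Total: 3559 + 59586 + 64441 = 127586 J = 128 kJ

q = 128 kJ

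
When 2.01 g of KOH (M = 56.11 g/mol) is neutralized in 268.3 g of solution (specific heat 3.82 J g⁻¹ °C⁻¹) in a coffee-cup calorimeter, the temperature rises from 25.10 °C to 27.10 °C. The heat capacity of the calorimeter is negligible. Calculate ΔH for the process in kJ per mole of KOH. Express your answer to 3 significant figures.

|ΔT| = |27.10 − 25.10| = 2.00 °C
|q_surr| = (268.3 × 3.82) × 2.00 = 1024.906 × 2.00 = 2050 J
n(KOH) = 2.01 / 56.11 = 0.03582 mol
Temperature rose, so q_rxn = −|q_surr| = -2.050 kJ
ΔH = q_rxn / n = -57.23 kJ/mol

ΔH = -57.2 kJ/mol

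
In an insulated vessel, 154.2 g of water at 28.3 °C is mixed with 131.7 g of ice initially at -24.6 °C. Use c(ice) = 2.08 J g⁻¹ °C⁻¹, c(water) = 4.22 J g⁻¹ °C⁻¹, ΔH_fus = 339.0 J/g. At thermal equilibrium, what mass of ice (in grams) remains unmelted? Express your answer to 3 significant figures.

Heat to warm all ice to 0 °C: 131.7×2.08×24.6 = 6738.8 J
Heat released by water cooling to 0 °C: 154.2×4.22×28.3 = 18415 J
18415 J < 6738.8 + 131.7×339.0 = 51385.1 J, so not all ice melts; final T = 0 °C.
Heat left for melting: 18415 − 6738.8 = 11676.2 J
Mass melted = 11676.2 / 339.0 = 34.44 g
Ice remaining = 131.7 − 34.44 = 97.26 g

m_ice remaining = 97.3 g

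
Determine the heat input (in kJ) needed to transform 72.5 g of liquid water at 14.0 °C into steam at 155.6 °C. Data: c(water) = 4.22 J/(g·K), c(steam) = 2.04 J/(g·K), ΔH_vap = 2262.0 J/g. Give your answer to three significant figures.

q1 (heat water 14.0→100.0 °C): 72.5 × 4.22 × 86.0 = 26312 J
q2 (vaporize at 100 °C): 72.5 × 2262.0 = 163995 J
q3 (heat steam 100.0→155.6 °C): 72.5 × 2.04 × 55.6 = 8223 J
Total: 26312 + 163995 + 8223 = 198530 J = 199 kJ

q = 199 kJ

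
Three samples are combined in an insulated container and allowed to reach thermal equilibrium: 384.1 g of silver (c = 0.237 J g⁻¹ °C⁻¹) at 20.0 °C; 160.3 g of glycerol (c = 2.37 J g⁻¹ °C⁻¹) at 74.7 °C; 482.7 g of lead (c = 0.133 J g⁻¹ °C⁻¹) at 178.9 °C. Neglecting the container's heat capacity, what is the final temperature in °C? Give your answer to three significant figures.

Σ mᵢcᵢ(T − Tᵢ) = 0  ⇒  T = Σ mᵢcᵢTᵢ / Σ mᵢcᵢ
Σ mᵢcᵢ = 384.1×0.237 + 160.3×2.37 + 482.7×0.133 = 535.1418
Σ mᵢcᵢTᵢ = 91.0317×20.0 + 379.911×74.7 + 64.1991×178.9 = 41685
T = 41685 / 535.1418 = 77.90 °C

T_f = 77.9 °C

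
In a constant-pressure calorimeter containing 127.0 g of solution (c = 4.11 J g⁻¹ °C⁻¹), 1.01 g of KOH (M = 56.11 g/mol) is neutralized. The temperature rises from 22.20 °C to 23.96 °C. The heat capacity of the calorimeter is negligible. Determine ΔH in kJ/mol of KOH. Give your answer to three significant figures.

ΔH = -51.0 kJ/mol

|ΔT| = |23.96 − 22.20| = 1.76 °C
|q_surr| = (127.0 × 4.11) × 1.76 = 521.97 × 1.76 = 918.7 J
n(KOH) = 1.01 / 56.11 = 0.01800 mol
Temperature rose, so q_rxn = −|q_surr| = -0.9187 kJ
ΔH = q_rxn / n = -51.04 kJ/mol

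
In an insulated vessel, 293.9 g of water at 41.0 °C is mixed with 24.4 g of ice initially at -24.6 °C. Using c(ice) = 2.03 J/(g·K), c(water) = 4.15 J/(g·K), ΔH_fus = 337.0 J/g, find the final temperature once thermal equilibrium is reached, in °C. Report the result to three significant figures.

T_f = 30.7 °C

Heat to bring ice to 0 °C and melt it: q₁ = 24.4×2.03×24.6 + 24.4×337.0 = 9441.3 J
Heat the water can supply cooling to 0 °C: 293.9×4.15×41.0 = 50007.1 J > q₁, so all ice melts.
Energy balance: 293.9×4.15×(41.0 − T) = 9441.3 + 24.4×4.15×(T − 0)
1219.685(41.0 − T) = 9441.3 + 101.26 T
50007.1 − 9441.3 = 1320.945 T
T = 40565.8 / 1320.945 = 30.71 °C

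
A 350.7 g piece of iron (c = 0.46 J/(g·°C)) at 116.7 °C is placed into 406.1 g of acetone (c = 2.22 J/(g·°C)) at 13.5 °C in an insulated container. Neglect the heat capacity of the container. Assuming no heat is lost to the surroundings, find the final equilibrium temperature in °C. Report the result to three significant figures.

T_f = 29.2 °C

Heat lost by iron = heat gained by acetone.
(350.7)(0.46)(116.7 − T) = (406.1)(2.22)(T − 13.5)
161.322 (116.7 − T) = 901.542 (T − 13.5)
18826 − 161.322 T = 901.542 T − 12171
30997 = 1062.864 T
T = 29.16 °C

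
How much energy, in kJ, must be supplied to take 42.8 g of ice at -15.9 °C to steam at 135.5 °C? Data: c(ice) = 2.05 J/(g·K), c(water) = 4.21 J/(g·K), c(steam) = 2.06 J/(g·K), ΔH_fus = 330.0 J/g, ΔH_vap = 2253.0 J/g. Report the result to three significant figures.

q1 (heat ice -15.9→0.0 °C): 42.8 × 2.05 × 15.9 = 1395 J
q2 (melt at 0 °C): 42.8 × 330.0 = 14124 J
q3 (heat water 0.0→100.0 °C): 42.8 × 4.21 × 100.0 = 18019 J
q4 (vaporize at 100 °C): 42.8 × 2253.0 = 96428 J
q5 (heat steam 100.0→135.5 °C): 42.8 × 2.06 × 35.5 = 3130 J
Total: 1395 + 14124 + 18019 + 96428 + 3130 = 133096 J = 133 kJ

q = 133 kJ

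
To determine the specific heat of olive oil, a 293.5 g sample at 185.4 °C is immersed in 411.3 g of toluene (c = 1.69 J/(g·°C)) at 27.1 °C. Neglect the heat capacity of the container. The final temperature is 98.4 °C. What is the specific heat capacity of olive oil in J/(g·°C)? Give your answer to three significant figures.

q_gained = (411.3 × 1.69) × (98.4 − 27.1) = 49560 J
q_lost = 293.5 × c × (185.4 − 98.4) = 25534.5 c
Set equal: c = 49560 / 25534.5 = 1.94 J/(g·°C)

c = 1.94 J/(g·°C)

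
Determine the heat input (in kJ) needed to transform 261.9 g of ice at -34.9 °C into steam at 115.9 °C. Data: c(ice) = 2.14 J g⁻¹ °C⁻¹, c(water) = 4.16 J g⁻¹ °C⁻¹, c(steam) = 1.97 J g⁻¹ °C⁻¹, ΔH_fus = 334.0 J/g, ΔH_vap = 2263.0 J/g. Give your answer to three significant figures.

q = 817 kJ

q1 (heat ice -34.9→0.0 °C): 261.9 × 2.14 × 34.9 = 19560 J
q2 (melt at 0 °C): 261.9 × 334.0 = 87475 J
q3 (heat water 0.0→100.0 °C): 261.9 × 4.16 × 100.0 = 108950 J
q4 (vaporize at 100 °C): 261.9 × 2263.0 = 592680 J
q5 (heat steam 100.0→115.9 °C): 261.9 × 1.97 × 15.9 = 8203 J
Total: 19560 + 87475 + 108950 + 592680 + 8203 = 816868 J = 817 kJ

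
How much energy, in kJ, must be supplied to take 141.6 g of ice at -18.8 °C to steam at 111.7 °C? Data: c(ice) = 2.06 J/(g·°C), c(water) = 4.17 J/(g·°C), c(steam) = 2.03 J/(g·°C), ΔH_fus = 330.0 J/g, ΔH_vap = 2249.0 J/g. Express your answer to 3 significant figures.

q = 433 kJ

q1 (heat ice -18.8→0.0 °C): 141.6 × 2.06 × 18.8 = 5484 J
q2 (melt at 0 °C): 141.6 × 330.0 = 46728 J
q3 (heat water 0.0→100.0 °C): 141.6 × 4.17 × 100.0 = 59047 J
q4 (vaporize at 100 °C): 141.6 × 2249.0 = 318458 J
q5 (heat steam 100.0→111.7 °C): 141.6 × 2.03 × 11.7 = 3363 J
Total: 5484 + 46728 + 59047 + 318458 + 3363 = 433080 J = 433 kJ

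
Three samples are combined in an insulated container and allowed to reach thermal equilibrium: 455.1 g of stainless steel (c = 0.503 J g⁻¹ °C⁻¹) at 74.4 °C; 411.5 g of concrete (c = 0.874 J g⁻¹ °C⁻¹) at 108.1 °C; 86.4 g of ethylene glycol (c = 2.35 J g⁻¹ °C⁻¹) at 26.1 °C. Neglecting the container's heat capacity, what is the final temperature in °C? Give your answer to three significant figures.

Σ mᵢcᵢ(T − Tᵢ) = 0  ⇒  T = Σ mᵢcᵢTᵢ / Σ mᵢcᵢ
Σ mᵢcᵢ = 455.1×0.503 + 411.5×0.874 + 86.4×2.35 = 791.6063
Σ mᵢcᵢTᵢ = 228.9153×74.4 + 359.651×108.1 + 203.04×26.1 = 61209
T = 61209 / 791.6063 = 77.32 °C

T_f = 77.3 °C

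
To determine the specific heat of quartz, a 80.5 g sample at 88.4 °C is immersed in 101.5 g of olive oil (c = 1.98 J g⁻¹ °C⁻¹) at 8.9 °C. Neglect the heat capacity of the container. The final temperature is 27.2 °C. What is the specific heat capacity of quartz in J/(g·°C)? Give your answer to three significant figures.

q_gained = (101.5 × 1.98) × (27.2 − 8.9) = 3678 J
q_lost = 80.5 × c × (88.4 − 27.2) = 4926.6 c
Set equal: c = 3678 / 4926.6 = 0.747 J/(g·°C)

c = 0.747 J/(g·°C)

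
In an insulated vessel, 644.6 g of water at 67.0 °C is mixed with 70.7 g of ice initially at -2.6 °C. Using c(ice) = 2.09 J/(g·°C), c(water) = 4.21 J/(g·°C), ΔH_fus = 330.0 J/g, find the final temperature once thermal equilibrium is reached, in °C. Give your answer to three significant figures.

Heat to bring ice to 0 °C and melt it: q₁ = 70.7×2.09×2.6 + 70.7×330.0 = 23715 J
Heat the water can supply cooling to 0 °C: 644.6×4.21×67.0 = 181822 J > q₁, so all ice melts.
Energy balance: 644.6×4.21×(67.0 − T) = 23715 + 70.7×4.21×(T − 0)
2713.766(67.0 − T) = 23715 + 297.647 T
181822 − 23715 = 3011.413 T
T = 158107 / 3011.413 = 52.50 °C

T_f = 52.5 °C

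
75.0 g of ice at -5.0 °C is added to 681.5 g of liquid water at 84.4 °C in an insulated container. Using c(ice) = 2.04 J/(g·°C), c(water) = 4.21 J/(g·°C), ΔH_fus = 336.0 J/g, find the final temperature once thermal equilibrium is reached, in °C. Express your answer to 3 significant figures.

Heat to bring ice to 0 °C and melt it: q₁ = 75.0×2.04×5.0 + 75.0×336.0 = 25965 J
Heat the water can supply cooling to 0 °C: 681.5×4.21×84.4 = 242153 J > q₁, so all ice melts.
Energy balance: 681.5×4.21×(84.4 − T) = 25965 + 75.0×4.21×(T − 0)
2869.115(84.4 − T) = 25965 + 315.75 T
242153 − 25965 = 3184.865 T
T = 216188 / 3184.865 = 67.88 °C

T_f = 67.9 °C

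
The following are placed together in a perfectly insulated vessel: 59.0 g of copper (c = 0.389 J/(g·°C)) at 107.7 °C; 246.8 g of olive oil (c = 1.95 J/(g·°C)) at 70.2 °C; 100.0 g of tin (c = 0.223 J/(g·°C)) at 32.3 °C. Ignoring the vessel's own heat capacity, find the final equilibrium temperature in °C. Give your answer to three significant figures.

Σ mᵢcᵢ(T − Tᵢ) = 0  ⇒  T = Σ mᵢcᵢTᵢ / Σ mᵢcᵢ
Σ mᵢcᵢ = 59.0×0.389 + 246.8×1.95 + 100.0×0.223 = 526.511
Σ mᵢcᵢTᵢ = 22.951×107.7 + 481.26×70.2 + 22.3×32.3 = 36977
T = 36977 / 526.511 = 70.23 °C

T_f = 70.2 °C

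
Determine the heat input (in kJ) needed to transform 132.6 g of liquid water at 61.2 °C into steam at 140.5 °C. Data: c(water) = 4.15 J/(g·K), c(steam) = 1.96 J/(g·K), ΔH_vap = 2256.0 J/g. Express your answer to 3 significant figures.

q1 (heat water 61.2→100.0 °C): 132.6 × 4.15 × 38.8 = 21351 J
q2 (vaporize at 100 °C): 132.6 × 2256.0 = 299146 J
q3 (heat steam 100.0→140.5 °C): 132.6 × 1.96 × 40.5 = 10526 J
Total: 21351 + 299146 + 10526 = 331023 J = 331 kJ

q = 331 kJ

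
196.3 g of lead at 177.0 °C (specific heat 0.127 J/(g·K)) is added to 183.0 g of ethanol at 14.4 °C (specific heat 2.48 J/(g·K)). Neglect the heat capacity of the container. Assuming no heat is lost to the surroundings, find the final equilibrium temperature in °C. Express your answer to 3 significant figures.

T_f = 22.9 °C

Heat lost by lead = heat gained by ethanol.
(196.3)(0.127)(177.0 − T) = (183.0)(2.48)(T − 14.4)
24.9301 (177.0 − T) = 453.84 (T − 14.4)
4412.6 − 24.9301 T = 453.84 T − 6535.3
10947.9 = 478.7701 T
T = 22.87 °C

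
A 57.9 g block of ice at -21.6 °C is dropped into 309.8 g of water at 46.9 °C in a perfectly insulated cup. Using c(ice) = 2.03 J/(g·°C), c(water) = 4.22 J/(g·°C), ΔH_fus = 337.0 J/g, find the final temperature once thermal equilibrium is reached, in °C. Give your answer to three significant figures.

Heat to bring ice to 0 °C and melt it: q₁ = 57.9×2.03×21.6 + 57.9×337.0 = 22051 J
Heat the water can supply cooling to 0 °C: 309.8×4.22×46.9 = 61315.0 J > q₁, so all ice melts.
Energy balance: 309.8×4.22×(46.9 − T) = 22051 + 57.9×4.22×(T − 0)
1307.356(46.9 − T) = 22051 + 244.338 T
61315.0 − 22051 = 1551.694 T
T = 39264.0 / 1551.694 = 25.30 °C

T_f = 25.3 °C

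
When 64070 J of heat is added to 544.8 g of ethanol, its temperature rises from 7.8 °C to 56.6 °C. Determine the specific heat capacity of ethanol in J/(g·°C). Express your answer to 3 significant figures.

c = 2.41 J/(g·°C)

c = q / (m ΔT) = 64070 / (544.8 × 48.8)
c = 64070 / 26586.24 = 2.41 J/(g·°C)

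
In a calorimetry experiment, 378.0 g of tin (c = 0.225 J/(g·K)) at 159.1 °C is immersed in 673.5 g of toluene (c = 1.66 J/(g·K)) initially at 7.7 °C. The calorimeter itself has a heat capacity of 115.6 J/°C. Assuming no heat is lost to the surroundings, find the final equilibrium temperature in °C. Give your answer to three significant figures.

T_f = 17.5 °C

Heat lost by tin = heat gained by toluene + calorimeter.
(378.0)(0.225)(159.1 − T) = [(673.5)(1.66) + 115.6](T − 7.7)
85.05 (159.1 − T) = 1233.61 (T − 7.7)
13531 − 85.05 T = 1233.61 T − 9498.8
23029.8 = 1318.66 T
T = 17.46 °C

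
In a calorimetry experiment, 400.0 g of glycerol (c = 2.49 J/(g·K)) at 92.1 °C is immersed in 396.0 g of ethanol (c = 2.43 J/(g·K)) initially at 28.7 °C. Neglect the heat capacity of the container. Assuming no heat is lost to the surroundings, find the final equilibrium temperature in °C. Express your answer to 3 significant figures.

T_f = 60.9 °C

Heat lost by glycerol = heat gained by ethanol.
(400.0)(2.49)(92.1 − T) = (396.0)(2.43)(T − 28.7)
996 (92.1 − T) = 962.28 (T − 28.7)
91732 − 996 T = 962.28 T − 27617
119349 = 1958.28 T
T = 60.946 °C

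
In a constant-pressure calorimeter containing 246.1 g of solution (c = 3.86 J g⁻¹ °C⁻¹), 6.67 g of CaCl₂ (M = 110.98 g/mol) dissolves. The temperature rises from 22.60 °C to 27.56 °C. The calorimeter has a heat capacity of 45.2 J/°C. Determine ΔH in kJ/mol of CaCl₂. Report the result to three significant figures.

ΔH = -82.1 kJ/mol

|ΔT| = |27.56 − 22.60| = 4.96 °C
|q_surr| = (246.1 × 3.86 + 45.2) × 4.96 = 995.146 × 4.96 = 4936 J
n(CaCl₂) = 6.67 / 110.98 = 0.06010 mol
Temperature rose, so q_rxn = −|q_surr| = -4.936 kJ
ΔH = q_rxn / n = -82.13 kJ/mol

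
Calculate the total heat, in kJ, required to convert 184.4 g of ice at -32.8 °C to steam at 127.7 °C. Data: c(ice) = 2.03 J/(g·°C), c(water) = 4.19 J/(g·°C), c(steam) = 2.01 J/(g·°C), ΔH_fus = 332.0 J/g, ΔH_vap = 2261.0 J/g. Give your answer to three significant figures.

q = 578 kJ

q1 (heat ice -32.8→0.0 °C): 184.4 × 2.03 × 32.8 = 12278 J
q2 (melt at 0 °C): 184.4 × 332.0 = 61221 J
q3 (heat water 0.0→100.0 °C): 184.4 × 4.19 × 100.0 = 77264 J
q4 (vaporize at 100 °C): 184.4 × 2261.0 = 416928 J
q5 (heat steam 100.0→127.7 °C): 184.4 × 2.01 × 27.7 = 10267 J
Total: 12278 + 61221 + 77264 + 416928 + 10267 = 577958 J = 578 kJ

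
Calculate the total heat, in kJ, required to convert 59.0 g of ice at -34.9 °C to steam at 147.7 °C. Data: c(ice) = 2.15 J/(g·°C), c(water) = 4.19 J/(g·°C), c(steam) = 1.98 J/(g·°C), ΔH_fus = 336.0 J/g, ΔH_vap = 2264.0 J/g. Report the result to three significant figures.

q = 188 kJ

q1 (heat ice -34.9→0.0 °C): 59.0 × 2.15 × 34.9 = 4427 J
q2 (melt at 0 °C): 59.0 × 336.0 = 19824 J
q3 (heat water 0.0→100.0 °C): 59.0 × 4.19 × 100.0 = 24721 J
q4 (vaporize at 100 °C): 59.0 × 2264.0 = 133576 J
q5 (heat steam 100.0→147.7 °C): 59.0 × 1.98 × 47.7 = 5572 J
Total: 4427 + 19824 + 24721 + 133576 + 5572 = 188120 J = 188 kJ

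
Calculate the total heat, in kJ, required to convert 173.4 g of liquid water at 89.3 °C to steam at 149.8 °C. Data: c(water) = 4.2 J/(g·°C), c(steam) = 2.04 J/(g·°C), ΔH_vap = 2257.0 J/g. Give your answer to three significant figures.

q1 (heat water 89.3→100.0 °C): 173.4 × 4.2 × 10.7 = 7793 J
q2 (vaporize at 100 °C): 173.4 × 2257.0 = 391364 J
q3 (heat steam 100.0→149.8 °C): 173.4 × 2.04 × 49.8 = 17616 J
Total: 7793 + 391364 + 17616 = 416773 J = 417 kJ

q = 417 kJ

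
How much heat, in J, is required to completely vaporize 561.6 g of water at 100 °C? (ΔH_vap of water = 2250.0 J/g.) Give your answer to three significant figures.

q = m × ΔH_vap = 561.6 × 2250.0 = 1264000 J

q = 1260000 J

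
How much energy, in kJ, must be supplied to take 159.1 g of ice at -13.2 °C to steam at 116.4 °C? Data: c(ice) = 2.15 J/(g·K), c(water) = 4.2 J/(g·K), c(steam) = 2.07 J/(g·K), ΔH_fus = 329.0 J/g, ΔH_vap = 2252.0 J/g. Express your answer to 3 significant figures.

q1 (heat ice -13.2→0.0 °C): 159.1 × 2.15 × 13.2 = 4515 J
q2 (melt at 0 °C): 159.1 × 329.0 = 52344 J
q3 (heat water 0.0→100.0 °C): 159.1 × 4.2 × 100.0 = 66822 J
q4 (vaporize at 100 °C): 159.1 × 2252.0 = 358293 J
q5 (heat steam 100.0→116.4 °C): 159.1 × 2.07 × 16.4 = 5401 J
Total: 4515 + 52344 + 66822 + 358293 + 5401 = 487375 J = 487 kJ

q = 487 kJ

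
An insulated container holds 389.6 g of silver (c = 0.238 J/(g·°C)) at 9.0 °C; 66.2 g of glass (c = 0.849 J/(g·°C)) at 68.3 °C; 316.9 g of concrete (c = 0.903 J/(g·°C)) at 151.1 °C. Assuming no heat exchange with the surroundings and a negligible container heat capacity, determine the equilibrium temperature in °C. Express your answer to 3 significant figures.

T_f = 110 °C

Σ mᵢcᵢ(T − Tᵢ) = 0  ⇒  T = Σ mᵢcᵢTᵢ / Σ mᵢcᵢ
Σ mᵢcᵢ = 389.6×0.238 + 66.2×0.849 + 316.9×0.903 = 435.0893
Σ mᵢcᵢTᵢ = 92.7248×9.0 + 56.2038×68.3 + 286.1607×151.1 = 47912
T = 47912 / 435.0893 = 110.1 °C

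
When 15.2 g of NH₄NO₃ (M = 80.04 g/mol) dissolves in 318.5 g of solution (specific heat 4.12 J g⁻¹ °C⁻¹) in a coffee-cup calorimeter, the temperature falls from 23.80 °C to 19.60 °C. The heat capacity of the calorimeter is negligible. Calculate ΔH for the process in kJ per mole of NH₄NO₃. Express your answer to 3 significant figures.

|ΔT| = |19.60 − 23.80| = 4.20 °C
|q_surr| = (318.5 × 4.12) × 4.20 = 1312.22 × 4.20 = 5511 J
n(NH₄NO₃) = 15.2 / 80.04 = 0.1899 mol
Temperature fell, so q_rxn = +|q_surr| = 5.511 kJ
ΔH = q_rxn / n = 29.02 kJ/mol

ΔH = 29.0 kJ/mol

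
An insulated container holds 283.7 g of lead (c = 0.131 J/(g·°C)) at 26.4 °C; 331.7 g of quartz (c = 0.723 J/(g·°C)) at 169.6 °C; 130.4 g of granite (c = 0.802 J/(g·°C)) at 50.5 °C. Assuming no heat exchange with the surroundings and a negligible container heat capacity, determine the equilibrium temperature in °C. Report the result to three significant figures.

T_f = 123 °C

Σ mᵢcᵢ(T − Tᵢ) = 0  ⇒  T = Σ mᵢcᵢTᵢ / Σ mᵢcᵢ
Σ mᵢcᵢ = 283.7×0.131 + 331.7×0.723 + 130.4×0.802 = 381.5646
Σ mᵢcᵢTᵢ = 37.1647×26.4 + 239.8191×169.6 + 104.5808×50.5 = 46936
T = 46936 / 381.5646 = 123.0 °C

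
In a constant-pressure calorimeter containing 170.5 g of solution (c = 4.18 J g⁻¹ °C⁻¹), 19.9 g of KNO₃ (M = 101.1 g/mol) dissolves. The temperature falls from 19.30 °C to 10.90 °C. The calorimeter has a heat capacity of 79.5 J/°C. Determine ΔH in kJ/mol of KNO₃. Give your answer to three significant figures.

ΔH = 33.8 kJ/mol

|ΔT| = |10.90 − 19.30| = 8.40 °C
|q_surr| = (170.5 × 4.18 + 79.5) × 8.40 = 792.19 × 8.40 = 6654 J
n(KNO₃) = 19.9 / 101.1 = 0.1968 mol
Temperature fell, so q_rxn = +|q_surr| = 6.654 kJ
ΔH = q_rxn / n = 33.81 kJ/mol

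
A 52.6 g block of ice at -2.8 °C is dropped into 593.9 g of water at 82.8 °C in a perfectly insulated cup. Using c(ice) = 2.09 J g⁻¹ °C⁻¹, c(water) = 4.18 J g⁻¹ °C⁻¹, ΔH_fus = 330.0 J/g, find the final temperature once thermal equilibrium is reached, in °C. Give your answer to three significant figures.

Heat to bring ice to 0 °C and melt it: q₁ = 52.6×2.09×2.8 + 52.6×330.0 = 17666 J
Heat the water can supply cooling to 0 °C: 593.9×4.18×82.8 = 205551 J > q₁, so all ice melts.
Energy balance: 593.9×4.18×(82.8 − T) = 17666 + 52.6×4.18×(T − 0)
2482.502(82.8 − T) = 17666 + 219.868 T
205551 − 17666 = 2702.370 T
T = 187885 / 2702.370 = 69.53 °C

T_f = 69.5 °C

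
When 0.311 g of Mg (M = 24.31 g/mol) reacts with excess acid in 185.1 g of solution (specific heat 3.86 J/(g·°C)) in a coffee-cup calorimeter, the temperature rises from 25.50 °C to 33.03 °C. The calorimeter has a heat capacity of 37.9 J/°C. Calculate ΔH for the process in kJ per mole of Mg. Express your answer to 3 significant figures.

|ΔT| = |33.03 − 25.50| = 7.53 °C
|q_surr| = (185.1 × 3.86 + 37.9) × 7.53 = 752.386 × 7.53 = 5665 J
n(Mg) = 0.311 / 24.31 = 0.01279 mol
Temperature rose, so q_rxn = −|q_surr| = -5.665 kJ
ΔH = q_rxn / n = -442.9 kJ/mol

ΔH = -443 kJ/mol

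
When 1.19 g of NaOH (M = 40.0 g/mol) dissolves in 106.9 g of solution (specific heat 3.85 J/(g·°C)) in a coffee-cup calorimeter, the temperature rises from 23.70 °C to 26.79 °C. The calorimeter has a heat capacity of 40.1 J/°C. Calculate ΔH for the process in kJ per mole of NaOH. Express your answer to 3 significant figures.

|ΔT| = |26.79 − 23.70| = 3.09 °C
|q_surr| = (106.9 × 3.85 + 40.1) × 3.09 = 451.665 × 3.09 = 1396 J
n(NaOH) = 1.19 / 40.0 = 0.02975 mol
Temperature rose, so q_rxn = −|q_surr| = -1.396 kJ
ΔH = q_rxn / n = -46.92 kJ/mol

ΔH = -46.9 kJ/mol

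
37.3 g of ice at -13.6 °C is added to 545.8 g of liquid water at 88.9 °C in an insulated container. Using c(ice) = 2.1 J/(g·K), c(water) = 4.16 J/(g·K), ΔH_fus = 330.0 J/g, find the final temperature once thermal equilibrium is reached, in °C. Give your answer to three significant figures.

T_f = 77.7 °C

Heat to bring ice to 0 °C and melt it: q₁ = 37.3×2.1×13.6 + 37.3×330.0 = 13374 J
Heat the water can supply cooling to 0 °C: 545.8×4.16×88.9 = 201850 J > q₁, so all ice melts.
Energy balance: 545.8×4.16×(88.9 − T) = 13374 + 37.3×4.16×(T − 0)
2270.528(88.9 − T) = 13374 + 155.168 T
201850 − 13374 = 2425.696 T
T = 188476 / 2425.696 = 77.70 °C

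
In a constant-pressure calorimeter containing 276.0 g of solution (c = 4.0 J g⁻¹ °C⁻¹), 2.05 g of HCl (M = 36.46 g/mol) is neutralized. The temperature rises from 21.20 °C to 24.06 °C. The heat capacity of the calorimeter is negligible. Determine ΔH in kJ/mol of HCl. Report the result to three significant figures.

|ΔT| = |24.06 − 21.20| = 2.86 °C
|q_surr| = (276.0 × 4.0) × 2.86 = 1104 × 2.86 = 3157.4 J
n(HCl) = 2.05 / 36.46 = 0.056226 mol
Temperature rose, so q_rxn = −|q_surr| = -3.1574 kJ
ΔH = q_rxn / n = -56.16 kJ/mol

ΔH = -56.2 kJ/mol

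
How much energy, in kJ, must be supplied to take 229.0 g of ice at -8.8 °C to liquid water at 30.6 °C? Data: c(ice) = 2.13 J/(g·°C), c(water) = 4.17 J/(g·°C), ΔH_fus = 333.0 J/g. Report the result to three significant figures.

q = 110 kJ

q1 (heat ice -8.8→0.0 °C): 229.0 × 2.13 × 8.8 = 4292 J
q2 (melt at 0 °C): 229.0 × 333.0 = 76257 J
q3 (heat water 0.0→30.6 °C): 229.0 × 4.17 × 30.6 = 29221 J
Total: 4292 + 76257 + 29221 = 109770 J = 110 kJ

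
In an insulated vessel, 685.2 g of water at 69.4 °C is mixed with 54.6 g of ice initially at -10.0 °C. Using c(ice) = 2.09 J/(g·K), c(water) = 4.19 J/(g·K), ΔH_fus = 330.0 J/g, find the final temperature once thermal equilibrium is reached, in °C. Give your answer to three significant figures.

T_f = 58.1 °C

Heat to bring ice to 0 °C and melt it: q₁ = 54.6×2.09×10.0 + 54.6×330.0 = 19159 J
Heat the water can supply cooling to 0 °C: 685.2×4.19×69.4 = 199247 J > q₁, so all ice melts.
Energy balance: 685.2×4.19×(69.4 − T) = 19159 + 54.6×4.19×(T − 0)
2870.988(69.4 − T) = 19159 + 228.774 T
199247 − 19159 = 3099.762 T
T = 180088 / 3099.762 = 58.10 °C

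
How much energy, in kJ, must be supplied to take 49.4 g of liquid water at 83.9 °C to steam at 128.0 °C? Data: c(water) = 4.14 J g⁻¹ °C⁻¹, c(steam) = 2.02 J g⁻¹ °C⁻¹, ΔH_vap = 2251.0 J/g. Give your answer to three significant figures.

q = 117 kJ

q1 (heat water 83.9→100.0 °C): 49.4 × 4.14 × 16.1 = 3293 J
q2 (vaporize at 100 °C): 49.4 × 2251.0 = 111199 J
q3 (heat steam 100.0→128.0 °C): 49.4 × 2.02 × 28.0 = 2794 J
Total: 3293 + 111199 + 2794 = 117286 J = 117 kJ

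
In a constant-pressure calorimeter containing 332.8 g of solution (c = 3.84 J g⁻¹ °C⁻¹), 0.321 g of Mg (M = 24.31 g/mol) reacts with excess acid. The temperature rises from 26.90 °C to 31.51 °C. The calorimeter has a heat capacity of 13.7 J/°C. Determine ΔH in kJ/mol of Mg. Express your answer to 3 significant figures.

ΔH = -451 kJ/mol

|ΔT| = |31.51 − 26.90| = 4.61 °C
|q_surr| = (332.8 × 3.84 + 13.7) × 4.61 = 1291.652 × 4.61 = 5955 J
n(Mg) = 0.321 / 24.31 = 0.01320 mol
Temperature rose, so q_rxn = −|q_surr| = -5.955 kJ
ΔH = q_rxn / n = -451.1 kJ/mol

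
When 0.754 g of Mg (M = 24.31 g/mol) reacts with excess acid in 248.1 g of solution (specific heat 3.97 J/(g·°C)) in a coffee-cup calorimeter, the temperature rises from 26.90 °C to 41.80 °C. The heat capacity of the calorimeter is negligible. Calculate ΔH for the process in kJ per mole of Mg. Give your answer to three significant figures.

|ΔT| = |41.80 − 26.90| = 14.90 °C
|q_surr| = (248.1 × 3.97) × 14.90 = 984.957 × 14.90 = 14680 J
n(Mg) = 0.754 / 24.31 = 0.03102 mol
Temperature rose, so q_rxn = −|q_surr| = -14.68 kJ
ΔH = q_rxn / n = -473.2 kJ/mol

ΔH = -473 kJ/mol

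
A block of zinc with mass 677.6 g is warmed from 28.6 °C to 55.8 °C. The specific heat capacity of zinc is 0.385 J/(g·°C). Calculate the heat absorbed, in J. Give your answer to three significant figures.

q = m c ΔT = 677.6 × 0.385 × (55.8 − 28.6)
q = 677.6 × 0.385 × 27.2 = 7096 J

q = 7100 J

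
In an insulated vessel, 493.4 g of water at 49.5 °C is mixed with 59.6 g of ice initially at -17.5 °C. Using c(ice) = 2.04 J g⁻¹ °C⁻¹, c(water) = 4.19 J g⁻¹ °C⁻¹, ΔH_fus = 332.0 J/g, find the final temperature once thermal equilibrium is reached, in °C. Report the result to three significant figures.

T_f = 34.7 °C

Heat to bring ice to 0 °C and melt it: q₁ = 59.6×2.04×17.5 + 59.6×332.0 = 21915 J
Heat the water can supply cooling to 0 °C: 493.4×4.19×49.5 = 102334 J > q₁, so all ice melts.
Energy balance: 493.4×4.19×(49.5 − T) = 21915 + 59.6×4.19×(T − 0)
2067.346(49.5 − T) = 21915 + 249.724 T
102334 − 21915 = 2317.070 T
T = 80419 / 2317.070 = 34.71 °C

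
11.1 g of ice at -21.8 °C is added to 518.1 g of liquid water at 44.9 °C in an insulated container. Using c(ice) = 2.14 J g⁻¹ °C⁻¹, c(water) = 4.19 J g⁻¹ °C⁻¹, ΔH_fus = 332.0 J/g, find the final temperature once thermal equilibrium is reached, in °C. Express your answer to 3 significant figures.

Heat to bring ice to 0 °C and melt it: q₁ = 11.1×2.14×21.8 + 11.1×332.0 = 4203.0 J
Heat the water can supply cooling to 0 °C: 518.1×4.19×44.9 = 97470.7 J > q₁, so all ice melts.
Energy balance: 518.1×4.19×(44.9 − T) = 4203.0 + 11.1×4.19×(T − 0)
2170.839(44.9 − T) = 4203.0 + 46.509 T
97470.7 − 4203.0 = 2217.348 T
T = 93267.7 / 2217.348 = 42.06 °C

T_f = 42.1 °C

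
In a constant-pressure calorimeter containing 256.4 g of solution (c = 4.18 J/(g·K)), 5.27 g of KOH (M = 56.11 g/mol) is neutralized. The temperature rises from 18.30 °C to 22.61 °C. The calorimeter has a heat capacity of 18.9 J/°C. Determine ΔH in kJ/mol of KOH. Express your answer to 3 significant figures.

|ΔT| = |22.61 − 18.30| = 4.31 °C
|q_surr| = (256.4 × 4.18 + 18.9) × 4.31 = 1090.652 × 4.31 = 4700.7 J
n(KOH) = 5.27 / 56.11 = 0.093923 mol
Temperature rose, so q_rxn = −|q_surr| = -4.7007 kJ
ΔH = q_rxn / n = -50.048 kJ/mol

ΔH = -50.0 kJ/mol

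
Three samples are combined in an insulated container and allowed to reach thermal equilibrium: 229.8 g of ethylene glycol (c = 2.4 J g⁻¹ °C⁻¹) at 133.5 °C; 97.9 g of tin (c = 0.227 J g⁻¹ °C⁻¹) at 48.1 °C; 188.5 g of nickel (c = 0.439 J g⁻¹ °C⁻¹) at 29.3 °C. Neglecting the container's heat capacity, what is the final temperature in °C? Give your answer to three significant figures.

Σ mᵢcᵢ(T − Tᵢ) = 0  ⇒  T = Σ mᵢcᵢTᵢ / Σ mᵢcᵢ
Σ mᵢcᵢ = 229.8×2.4 + 97.9×0.227 + 188.5×0.439 = 656.4948
Σ mᵢcᵢTᵢ = 551.52×133.5 + 22.2233×48.1 + 82.7515×29.3 = 77121
T = 77121 / 656.4948 = 117.47 °C

T_f = 117 °C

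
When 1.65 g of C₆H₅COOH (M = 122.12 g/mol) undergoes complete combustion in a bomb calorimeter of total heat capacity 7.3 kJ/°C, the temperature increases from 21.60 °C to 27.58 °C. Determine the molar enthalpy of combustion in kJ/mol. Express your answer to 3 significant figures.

ΔH = -3230 kJ/mol

ΔT = 27.58 − 21.60 = 5.98 °C
q_cal = C_cal × ΔT = 7.3 × 5.98 = 43.654 kJ
n = 1.65 / 122.12 = 0.01351 mol
q_rxn = −q_cal = -43.654 kJ
ΔH = -43.654 / 0.01351 = -3231 kJ/mol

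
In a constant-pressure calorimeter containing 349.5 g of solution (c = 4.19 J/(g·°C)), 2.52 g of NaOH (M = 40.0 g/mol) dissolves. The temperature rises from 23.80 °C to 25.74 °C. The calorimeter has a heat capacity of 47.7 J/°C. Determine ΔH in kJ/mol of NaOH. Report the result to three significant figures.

ΔH = -46.6 kJ/mol

|ΔT| = |25.74 − 23.80| = 1.94 °C
|q_surr| = (349.5 × 4.19 + 47.7) × 1.94 = 1512.105 × 1.94 = 2933 J
n(NaOH) = 2.52 / 40.0 = 0.06300 mol
Temperature rose, so q_rxn = −|q_surr| = -2.933 kJ
ΔH = q_rxn / n = -46.56 kJ/mol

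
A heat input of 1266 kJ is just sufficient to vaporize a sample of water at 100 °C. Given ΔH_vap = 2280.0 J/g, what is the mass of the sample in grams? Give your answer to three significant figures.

m = q / ΔH_vap = 1266000 J / 2280.0 J/g = 555 g

m = 555 g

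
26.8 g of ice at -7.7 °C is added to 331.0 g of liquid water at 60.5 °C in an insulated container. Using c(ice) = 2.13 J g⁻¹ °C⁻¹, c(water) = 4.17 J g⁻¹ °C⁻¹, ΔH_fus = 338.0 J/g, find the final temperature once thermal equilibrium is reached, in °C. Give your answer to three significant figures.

Heat to bring ice to 0 °C and melt it: q₁ = 26.8×2.13×7.7 + 26.8×338.0 = 9497.9 J
Heat the water can supply cooling to 0 °C: 331.0×4.17×60.5 = 83506.3 J > q₁, so all ice melts.
Energy balance: 331.0×4.17×(60.5 − T) = 9497.9 + 26.8×4.17×(T − 0)
1380.27(60.5 − T) = 9497.9 + 111.756 T
83506.3 − 9497.9 = 1492.026 T
T = 74008.4 / 1492.026 = 49.60 °C

T_f = 49.6 °C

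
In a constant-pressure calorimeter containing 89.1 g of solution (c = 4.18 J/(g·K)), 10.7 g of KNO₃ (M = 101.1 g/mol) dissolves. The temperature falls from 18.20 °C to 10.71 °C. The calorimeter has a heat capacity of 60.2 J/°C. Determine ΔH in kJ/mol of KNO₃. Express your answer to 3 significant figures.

|ΔT| = |10.71 − 18.20| = 7.49 °C
|q_surr| = (89.1 × 4.18 + 60.2) × 7.49 = 432.638 × 7.49 = 3240 J
n(KNO₃) = 10.7 / 101.1 = 0.1058 mol
Temperature fell, so q_rxn = +|q_surr| = 3.240 kJ
ΔH = q_rxn / n = 30.62 kJ/mol

ΔH = 30.6 kJ/mol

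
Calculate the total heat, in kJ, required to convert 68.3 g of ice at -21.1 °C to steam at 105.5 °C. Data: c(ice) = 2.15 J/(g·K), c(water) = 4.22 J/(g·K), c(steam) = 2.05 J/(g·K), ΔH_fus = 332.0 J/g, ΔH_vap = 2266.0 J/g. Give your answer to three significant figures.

q1 (heat ice -21.1→0.0 °C): 68.3 × 2.15 × 21.1 = 3098 J
q2 (melt at 0 °C): 68.3 × 332.0 = 22676 J
q3 (heat water 0.0→100.0 °C): 68.3 × 4.22 × 100.0 = 28823 J
q4 (vaporize at 100 °C): 68.3 × 2266.0 = 154768 J
q5 (heat steam 100.0→105.5 °C): 68.3 × 2.05 × 5.5 = 770 J
Total: 3098 + 22676 + 28823 + 154768 + 770 = 210135 J = 210 kJ

q = 210 kJ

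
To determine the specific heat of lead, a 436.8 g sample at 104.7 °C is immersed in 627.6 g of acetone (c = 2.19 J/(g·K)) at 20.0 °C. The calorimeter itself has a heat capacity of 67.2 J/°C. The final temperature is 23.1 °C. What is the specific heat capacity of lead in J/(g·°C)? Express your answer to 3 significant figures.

q_gained = (627.6 × 2.19 + 67.2) × (23.1 − 20.0) = 4469 J
q_lost = 436.8 × c × (104.7 − 23.1) = 35642.88 c
Set equal: c = 4469 / 35642.88 = 0.125 J/(g·°C)

c = 0.125 J/(g·°C)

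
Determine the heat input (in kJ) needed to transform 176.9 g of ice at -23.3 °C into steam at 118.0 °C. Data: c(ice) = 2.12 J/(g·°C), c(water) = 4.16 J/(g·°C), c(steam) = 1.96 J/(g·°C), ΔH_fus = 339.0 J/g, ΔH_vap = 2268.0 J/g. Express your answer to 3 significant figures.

q1 (heat ice -23.3→0.0 °C): 176.9 × 2.12 × 23.3 = 8738 J
q2 (melt at 0 °C): 176.9 × 339.0 = 59969 J
q3 (heat water 0.0→100.0 °C): 176.9 × 4.16 × 100.0 = 73590 J
q4 (vaporize at 100 °C): 176.9 × 2268.0 = 401209 J
q5 (heat steam 100.0→118.0 °C): 176.9 × 1.96 × 18.0 = 6241 J
Total: 8738 + 59969 + 73590 + 401209 + 6241 = 549747 J = 550 kJ

q = 550 kJ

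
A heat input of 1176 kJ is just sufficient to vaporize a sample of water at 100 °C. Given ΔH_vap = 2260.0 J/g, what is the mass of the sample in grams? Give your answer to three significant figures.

m = q / ΔH_vap = 1176000 J / 2260.0 J/g = 520 g

m = 520 g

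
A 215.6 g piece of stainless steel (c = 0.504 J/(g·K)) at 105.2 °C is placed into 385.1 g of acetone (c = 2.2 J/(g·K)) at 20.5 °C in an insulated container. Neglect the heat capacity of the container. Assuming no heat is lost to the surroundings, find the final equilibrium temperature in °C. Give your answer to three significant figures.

Heat lost by stainless steel = heat gained by acetone.
(215.6)(0.504)(105.2 − T) = (385.1)(2.2)(T − 20.5)
108.6624 (105.2 − T) = 847.22 (T − 20.5)
11431 − 108.6624 T = 847.22 T − 17368
28799 = 955.8824 T
T = 30.13 °C

T_f = 30.1 °C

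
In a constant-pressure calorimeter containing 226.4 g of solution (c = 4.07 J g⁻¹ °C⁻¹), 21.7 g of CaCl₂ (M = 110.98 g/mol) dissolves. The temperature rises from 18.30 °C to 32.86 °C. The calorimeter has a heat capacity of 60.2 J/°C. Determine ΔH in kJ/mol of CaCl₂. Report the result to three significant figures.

|ΔT| = |32.86 − 18.30| = 14.56 °C
|q_surr| = (226.4 × 4.07 + 60.2) × 14.56 = 981.648 × 14.56 = 14290 J
n(CaCl₂) = 21.7 / 110.98 = 0.1955 mol
Temperature rose, so q_rxn = −|q_surr| = -14.29 kJ
ΔH = q_rxn / n = -73.09 kJ/mol

ΔH = -73.1 kJ/mol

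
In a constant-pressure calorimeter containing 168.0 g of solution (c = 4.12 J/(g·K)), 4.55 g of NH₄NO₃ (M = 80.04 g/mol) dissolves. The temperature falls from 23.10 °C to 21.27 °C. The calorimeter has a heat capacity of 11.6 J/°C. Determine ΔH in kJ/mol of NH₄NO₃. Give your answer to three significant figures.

|ΔT| = |21.27 − 23.10| = 1.83 °C
|q_surr| = (168.0 × 4.12 + 11.6) × 1.83 = 703.76 × 1.83 = 1288 J
n(NH₄NO₃) = 4.55 / 80.04 = 0.05685 mol
Temperature fell, so q_rxn = +|q_surr| = 1.288 kJ
ΔH = q_rxn / n = 22.66 kJ/mol

ΔH = 22.7 kJ/mol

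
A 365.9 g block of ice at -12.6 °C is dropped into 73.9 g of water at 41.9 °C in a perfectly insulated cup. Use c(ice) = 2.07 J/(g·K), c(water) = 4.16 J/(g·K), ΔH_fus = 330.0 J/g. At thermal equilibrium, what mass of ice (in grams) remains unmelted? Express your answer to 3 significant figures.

m_ice remaining = 356 g

Heat to warm all ice to 0 °C: 365.9×2.07×12.6 = 9543.4 J
Heat released by water cooling to 0 °C: 73.9×4.16×41.9 = 12881 J
12881 J < 9543.4 + 365.9×330.0 = 130290.4 J, so not all ice melts; final T = 0 °C.
Heat left for melting: 12881 − 9543.4 = 3337.6 J
Mass melted = 3337.6 / 330.0 = 10.11 g
Ice remaining = 365.9 − 10.11 = 355.79 g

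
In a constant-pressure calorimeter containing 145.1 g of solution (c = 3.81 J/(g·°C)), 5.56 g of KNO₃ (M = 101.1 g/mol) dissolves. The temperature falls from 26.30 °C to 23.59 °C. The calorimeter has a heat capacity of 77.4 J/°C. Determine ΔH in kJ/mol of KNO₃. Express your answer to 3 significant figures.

ΔH = 31.1 kJ/mol

|ΔT| = |23.59 − 26.30| = 2.71 °C
|q_surr| = (145.1 × 3.81 + 77.4) × 2.71 = 630.231 × 2.71 = 1708 J
n(KNO₃) = 5.56 / 101.1 = 0.05500 mol
Temperature fell, so q_rxn = +|q_surr| = 1.708 kJ
ΔH = q_rxn / n = 31.05 kJ/mol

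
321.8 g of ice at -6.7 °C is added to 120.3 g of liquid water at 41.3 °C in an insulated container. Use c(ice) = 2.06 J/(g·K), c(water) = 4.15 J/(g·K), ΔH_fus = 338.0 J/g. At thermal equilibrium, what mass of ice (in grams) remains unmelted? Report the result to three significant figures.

Heat to warm all ice to 0 °C: 321.8×2.06×6.7 = 4441.5 J
Heat released by water cooling to 0 °C: 120.3×4.15×41.3 = 20619 J
20619 J < 4441.5 + 321.8×338.0 = 113209.9 J, so not all ice melts; final T = 0 °C.
Heat left for melting: 20619 − 4441.5 = 16177.5 J
Mass melted = 16177.5 / 338.0 = 47.86 g
Ice remaining = 321.8 − 47.86 = 273.94 g

m_ice remaining = 274 g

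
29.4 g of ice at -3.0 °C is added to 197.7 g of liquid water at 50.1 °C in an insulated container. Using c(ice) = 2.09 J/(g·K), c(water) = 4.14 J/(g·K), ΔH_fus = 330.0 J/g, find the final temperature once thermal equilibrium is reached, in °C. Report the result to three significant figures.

T_f = 33.1 °C

Heat to bring ice to 0 °C and melt it: q₁ = 29.4×2.09×3.0 + 29.4×330.0 = 9886.3 J
Heat the water can supply cooling to 0 °C: 197.7×4.14×50.1 = 41005.7 J > q₁, so all ice melts.
Energy balance: 197.7×4.14×(50.1 − T) = 9886.3 + 29.4×4.14×(T − 0)
818.478(50.1 − T) = 9886.3 + 121.716 T
41005.7 − 9886.3 = 940.194 T
T = 31119.4 / 940.194 = 33.10 °C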